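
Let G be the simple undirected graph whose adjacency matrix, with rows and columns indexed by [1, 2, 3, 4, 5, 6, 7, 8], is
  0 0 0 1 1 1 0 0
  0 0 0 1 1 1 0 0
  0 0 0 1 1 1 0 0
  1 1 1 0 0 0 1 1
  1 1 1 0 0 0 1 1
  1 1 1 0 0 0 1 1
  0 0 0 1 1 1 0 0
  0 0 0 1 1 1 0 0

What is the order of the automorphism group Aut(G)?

The vertices split by degree into {4, 5, 6} (degree 5) and {1, 2, 3, 7, 8} (degree 3); every edge runs between the two parts, so G is the complete bipartite graph K_{3,5}. The parts have unequal sizes, so no automorphism swaps them; each part is permuted independently, giving S_3 × S_5 of order 3!·5! = 720.

720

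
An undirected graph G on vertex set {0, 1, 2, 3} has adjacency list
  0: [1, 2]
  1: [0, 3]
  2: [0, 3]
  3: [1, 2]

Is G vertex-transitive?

Every vertex has degree 2 and the graph is connected, so G is the 4-cycle C_4. The automorphisms of the 4-cycle are exactly the symmetries of a regular 4-gon: the dihedral group D_4, |D_4| = 8. Under this action every vertex can be carried to every other, so G is vertex-transitive.

Yes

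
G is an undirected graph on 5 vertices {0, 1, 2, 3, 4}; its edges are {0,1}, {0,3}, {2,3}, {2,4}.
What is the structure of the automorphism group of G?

C_2

The degree sequence is [2, 1, 2, 2, 1]; the two degree-1 vertices 1 and 4 are the ends of a path, so G = P_5. The only nontrivial automorphism of a path is the end-to-end reflection, so Aut(G) ≅ Z_2.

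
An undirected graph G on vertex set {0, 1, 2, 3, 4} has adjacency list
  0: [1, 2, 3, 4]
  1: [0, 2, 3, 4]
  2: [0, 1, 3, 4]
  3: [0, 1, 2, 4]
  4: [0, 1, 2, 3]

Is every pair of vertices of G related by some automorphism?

Every vertex has degree 4, so G is the complete graph K_5. Every bijection on the vertex set is an automorphism of K_5; hence Aut(K_5) ≅ S_5, order 120. Under this action every vertex can be carried to every other, so G is vertex-transitive.

Yes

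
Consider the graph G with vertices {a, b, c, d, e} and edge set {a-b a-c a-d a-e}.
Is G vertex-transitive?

No

Vertex a is the only vertex of degree 4, so every automorphism fixes it; G is not vertex-transitive.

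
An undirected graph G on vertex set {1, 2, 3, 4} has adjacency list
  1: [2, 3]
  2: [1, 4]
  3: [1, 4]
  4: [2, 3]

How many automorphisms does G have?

G is 2-regular and bipartite on 2^2 = 4 vertices with girth 4; it is the hypercube graph Q_2. Aut(Q_2) consists of the signed permutations of the 2 coordinate axes: 2! permutations times 2^2 sign flips, so |Aut| = 2^2·2! = 8.

8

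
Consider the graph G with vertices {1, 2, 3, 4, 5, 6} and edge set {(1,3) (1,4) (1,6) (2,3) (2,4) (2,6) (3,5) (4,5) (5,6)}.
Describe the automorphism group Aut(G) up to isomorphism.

(S_3 × S_3) ⋊ Z_2

G is 3-regular and bipartite with parts {3, 4, 6} and {1, 2, 5} (each part is independent and every cross-pair is an edge), so G = K_{3,3}. Aut(K_{3,3}) is the wreath product S_3 ≀ Z_2: permute within each part, then optionally swap the parts; |Aut| = 2·(3!)² = 72.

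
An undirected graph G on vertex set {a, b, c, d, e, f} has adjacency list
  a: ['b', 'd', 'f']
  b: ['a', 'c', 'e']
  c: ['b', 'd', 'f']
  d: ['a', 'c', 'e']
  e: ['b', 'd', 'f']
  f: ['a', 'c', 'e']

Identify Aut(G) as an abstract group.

(S_3 × S_3) ⋊ Z_2

G is 3-regular and bipartite with parts {a, c, e} and {b, d, f} (each part is independent and every cross-pair is an edge), so G = K_{3,3}. Aut(K_{3,3}) is the wreath product S_3 ≀ Z_2: permute within each part, then optionally swap the parts; |Aut| = 2·(3!)² = 72.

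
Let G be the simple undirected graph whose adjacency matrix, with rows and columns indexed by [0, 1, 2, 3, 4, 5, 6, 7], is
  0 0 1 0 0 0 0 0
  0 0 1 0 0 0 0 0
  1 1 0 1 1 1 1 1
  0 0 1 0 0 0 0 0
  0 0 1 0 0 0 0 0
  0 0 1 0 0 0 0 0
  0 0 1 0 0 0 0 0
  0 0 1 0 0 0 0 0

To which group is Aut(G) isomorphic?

Vertex 2 has degree 7 and every other vertex has degree 1, so G is the star K_{1,7} with centre 2. Any automorphism fixes the centre and permutes the 7 leaves freely, so Aut(G) ≅ S_7 of order 7! = 5040.

S_7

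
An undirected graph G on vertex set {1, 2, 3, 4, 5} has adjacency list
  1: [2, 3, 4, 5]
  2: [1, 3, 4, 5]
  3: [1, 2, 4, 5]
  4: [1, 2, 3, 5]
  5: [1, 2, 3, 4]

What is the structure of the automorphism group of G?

S_5

All 5 vertices are pairwise adjacent: G = K_5. Every bijection on the vertex set is an automorphism of K_5; hence Aut(K_5) ≅ S_5, order 120.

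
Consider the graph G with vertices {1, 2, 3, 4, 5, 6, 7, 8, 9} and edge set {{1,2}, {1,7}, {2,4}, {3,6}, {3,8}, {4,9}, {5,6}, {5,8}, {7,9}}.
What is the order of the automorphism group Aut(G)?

80

G has two connected components, {1, 2, 4, 7, 9} and {3, 5, 6, 8}; each is 2-regular, so G = C_5 ⊔ C_4. The components are non-isomorphic (different sizes), so Aut(G) = Aut(C_4) × Aut(C_5) = D_4 × D_5 of order 8·10 = 80.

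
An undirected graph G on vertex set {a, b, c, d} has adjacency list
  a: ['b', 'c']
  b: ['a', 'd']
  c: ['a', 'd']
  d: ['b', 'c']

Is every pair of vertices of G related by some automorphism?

Yes

G is 2-regular and bipartite on 2^2 = 4 vertices with girth 4; it is the hypercube graph Q_2. Aut(Q_2) consists of the signed permutations of the 2 coordinate axes: 2! permutations times 2^2 sign flips, so |Aut| = 2^2·2! = 8. Under this action every vertex can be carried to every other, so G is vertex-transitive.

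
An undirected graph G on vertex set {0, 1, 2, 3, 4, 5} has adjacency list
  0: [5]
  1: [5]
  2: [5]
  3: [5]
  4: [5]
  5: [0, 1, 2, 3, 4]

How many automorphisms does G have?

120

Vertex 5 has degree 5 and every other vertex has degree 1, so G is the star K_{1,5} with centre 5. The 5 leaves are pairwise interchangeable while the centre is fixed, giving Aut(G) = S_5.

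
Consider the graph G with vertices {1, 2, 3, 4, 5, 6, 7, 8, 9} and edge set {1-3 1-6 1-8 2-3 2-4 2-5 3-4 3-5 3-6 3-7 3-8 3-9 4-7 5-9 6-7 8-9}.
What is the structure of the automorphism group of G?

D_8

Vertex 3 is the unique vertex of degree 8; the remaining 8 vertices each have degree 3 and induce a cycle, so G is the wheel on 9 vertices with hub 3. With the hub fixed, the remaining symmetry is that of the rim cycle C_8, giving the dihedral group D_8.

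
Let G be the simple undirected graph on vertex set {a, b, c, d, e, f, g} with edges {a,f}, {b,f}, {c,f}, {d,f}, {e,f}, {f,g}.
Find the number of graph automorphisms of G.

Vertex f has degree 6 and every other vertex has degree 1, so G is the star K_{1,6} with centre f. Any automorphism fixes the centre and permutes the 6 leaves freely, so Aut(G) ≅ S_6 of order 6! = 720.

720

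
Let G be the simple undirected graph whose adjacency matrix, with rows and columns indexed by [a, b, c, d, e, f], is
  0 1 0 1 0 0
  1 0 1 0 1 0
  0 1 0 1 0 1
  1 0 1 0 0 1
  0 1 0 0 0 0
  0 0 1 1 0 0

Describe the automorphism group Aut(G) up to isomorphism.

the trivial group

The degree sequence is [2, 3, 3, 3, 1, 2]. Checking the degree-preserving permutations of the vertex set shows that none except the identity preserves every edge, so Aut(G) is trivial.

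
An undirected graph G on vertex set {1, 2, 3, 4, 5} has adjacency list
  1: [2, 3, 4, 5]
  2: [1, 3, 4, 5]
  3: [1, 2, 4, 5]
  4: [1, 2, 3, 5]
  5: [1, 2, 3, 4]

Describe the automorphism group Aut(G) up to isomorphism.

the symmetric group on 5 letters

All 5 vertices are pairwise adjacent: G = K_5. Every bijection on the vertex set is an automorphism of K_5; hence Aut(K_5) ≅ S_5, order 120.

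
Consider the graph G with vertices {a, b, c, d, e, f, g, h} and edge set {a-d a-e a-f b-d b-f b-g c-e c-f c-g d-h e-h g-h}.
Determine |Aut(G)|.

G is 3-regular and bipartite on 2^3 = 8 vertices with girth 4; it is the hypercube graph Q_3. The symmetry group of the 3-cube is the hyperoctahedral group B_3 = Z_2 ≀ S_3, of order 2^3·3! = 48.

48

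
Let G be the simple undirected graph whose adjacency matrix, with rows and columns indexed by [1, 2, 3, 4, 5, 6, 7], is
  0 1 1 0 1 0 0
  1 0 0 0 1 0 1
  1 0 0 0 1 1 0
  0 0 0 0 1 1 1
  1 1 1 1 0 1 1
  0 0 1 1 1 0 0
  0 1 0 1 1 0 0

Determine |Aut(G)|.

Vertex 5 is the unique vertex of degree 6; the remaining 6 vertices each have degree 3 and induce a cycle, so G is the wheel on 7 vertices with hub 5. Every automorphism fixes the hub and acts on the rim 6-cycle, so Aut(G) ≅ Aut(C_6) = D_6 of order 12.

12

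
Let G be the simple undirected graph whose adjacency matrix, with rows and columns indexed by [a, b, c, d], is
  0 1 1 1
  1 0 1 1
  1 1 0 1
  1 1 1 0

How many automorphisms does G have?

24

All 4 vertices are pairwise adjacent: G = K_4. Every bijection on the vertex set is an automorphism of K_4; hence Aut(K_4) ≅ S_4, order 24.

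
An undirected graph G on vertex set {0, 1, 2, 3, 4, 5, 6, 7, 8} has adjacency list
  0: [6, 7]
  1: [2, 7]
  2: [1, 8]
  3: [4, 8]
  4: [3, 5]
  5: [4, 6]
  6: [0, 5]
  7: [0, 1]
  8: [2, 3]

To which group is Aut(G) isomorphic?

Every vertex has degree 2 and the graph is connected, so G is the 9-cycle C_9. C_9 has 9 rotations and 9 reflections, so Aut(C_9) ≅ D_9 of order 18.

D_9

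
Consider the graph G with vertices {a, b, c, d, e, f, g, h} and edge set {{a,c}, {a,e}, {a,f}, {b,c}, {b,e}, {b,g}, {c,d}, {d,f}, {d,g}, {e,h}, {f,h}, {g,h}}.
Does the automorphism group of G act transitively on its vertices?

Yes

G is 3-regular and bipartite on 2^3 = 8 vertices with girth 4; it is the hypercube graph Q_3. Aut(Q_3) consists of the signed permutations of the 3 coordinate axes: 3! permutations times 2^3 sign flips, so |Aut| = 2^3·3! = 48. This group acts transitively on the 8 vertices.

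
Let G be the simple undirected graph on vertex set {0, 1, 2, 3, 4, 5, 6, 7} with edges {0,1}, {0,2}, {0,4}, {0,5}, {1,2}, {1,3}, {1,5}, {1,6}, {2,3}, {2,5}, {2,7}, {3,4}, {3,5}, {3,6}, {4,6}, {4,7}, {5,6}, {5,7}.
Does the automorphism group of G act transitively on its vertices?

Vertex 5 is the only vertex of degree 6, so every automorphism fixes it; G is not vertex-transitive.

No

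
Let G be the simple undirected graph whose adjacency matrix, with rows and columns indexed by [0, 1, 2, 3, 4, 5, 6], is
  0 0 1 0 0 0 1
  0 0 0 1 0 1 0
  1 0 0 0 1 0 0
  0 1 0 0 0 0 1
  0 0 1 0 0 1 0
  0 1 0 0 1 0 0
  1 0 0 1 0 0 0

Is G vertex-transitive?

G is 2-regular and connected on 7 vertices, i.e. the cycle C_7. The automorphisms of the 7-cycle are exactly the symmetries of a regular 7-gon: the dihedral group D_7, |D_7| = 14. Under this action every vertex can be carried to every other, so G is vertex-transitive.

Yes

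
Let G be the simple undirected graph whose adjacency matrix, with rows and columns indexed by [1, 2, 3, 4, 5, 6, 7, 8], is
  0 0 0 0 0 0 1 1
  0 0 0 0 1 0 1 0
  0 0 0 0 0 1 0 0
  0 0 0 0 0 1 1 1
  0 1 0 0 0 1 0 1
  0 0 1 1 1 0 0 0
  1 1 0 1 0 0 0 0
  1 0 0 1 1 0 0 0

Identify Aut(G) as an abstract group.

{e}

The degree sequence is [2, 2, 1, 3, 3, 3, 3, 3]. Checking the degree-preserving permutations of the vertex set shows that none except the identity preserves every edge, so Aut(G) is trivial.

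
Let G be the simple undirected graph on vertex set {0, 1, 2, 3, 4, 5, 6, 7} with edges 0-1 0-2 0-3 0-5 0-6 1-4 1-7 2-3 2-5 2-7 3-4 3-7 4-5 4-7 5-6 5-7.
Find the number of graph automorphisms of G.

Degrees alone do not determine every vertex (e.g. 0 and 5 both have degree 5), but their neighbour-degree multisets differ: N(0) has degrees [2, 3, 4, 4, 5] while N(5) has degrees [2, 4, 4, 5, 5]. Repeating this refinement separates all vertices, so the only automorphism is the identity.

1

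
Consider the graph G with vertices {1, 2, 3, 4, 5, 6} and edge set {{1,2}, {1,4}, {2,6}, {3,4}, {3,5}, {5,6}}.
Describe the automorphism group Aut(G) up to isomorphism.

D_6

Every vertex has degree 2 and the graph is connected, so G is the 6-cycle C_6. The automorphisms of the 6-cycle are exactly the symmetries of a regular 6-gon: the dihedral group D_6, |D_6| = 12.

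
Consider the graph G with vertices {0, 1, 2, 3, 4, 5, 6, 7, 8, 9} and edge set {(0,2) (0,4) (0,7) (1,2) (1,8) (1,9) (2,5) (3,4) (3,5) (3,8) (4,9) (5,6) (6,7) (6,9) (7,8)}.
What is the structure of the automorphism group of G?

G is 3-regular on 10 vertices with no triangles and no 4-cycles (girth 5): this is the Petersen graph. Viewing the Petersen graph as the Kneser graph K(5,2) — vertices are 2-subsets of {1,…,5}, edges join disjoint pairs — its automorphisms are exactly the permutations of the 5-element set, so Aut ≅ S_5 of order 120.

S_5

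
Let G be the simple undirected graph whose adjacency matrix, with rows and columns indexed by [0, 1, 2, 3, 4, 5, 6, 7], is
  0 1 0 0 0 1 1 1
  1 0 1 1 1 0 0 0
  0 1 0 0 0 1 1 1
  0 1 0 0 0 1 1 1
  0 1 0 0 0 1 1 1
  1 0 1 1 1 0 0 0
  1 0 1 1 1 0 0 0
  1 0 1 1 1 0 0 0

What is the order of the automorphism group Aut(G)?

G is 4-regular and bipartite with parts {0, 2, 3, 4} and {1, 5, 6, 7} (each part is independent and every cross-pair is an edge), so G = K_{4,4}. Each part can be permuted independently (S_4 × S_4) and the two equal-size parts can also be swapped, giving (S_4 × S_4) ⋊ Z_2 of order 2·(4!)² = 1152.

1152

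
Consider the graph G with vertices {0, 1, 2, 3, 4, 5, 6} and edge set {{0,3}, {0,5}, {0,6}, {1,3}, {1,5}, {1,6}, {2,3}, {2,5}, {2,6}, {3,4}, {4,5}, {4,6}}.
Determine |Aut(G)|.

The vertices split by degree into {3, 5, 6} (degree 4) and {0, 1, 2, 4} (degree 3); every edge runs between the two parts, so G is the complete bipartite graph K_{3,4}. The parts have unequal sizes, so no automorphism swaps them; each part is permuted independently, giving S_3 × S_4 of order 3!·4! = 144.

144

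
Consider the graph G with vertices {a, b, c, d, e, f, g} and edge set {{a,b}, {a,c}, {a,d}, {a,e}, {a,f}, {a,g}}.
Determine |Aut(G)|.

720

Vertex a has degree 6 and every other vertex has degree 1, so G is the star K_{1,6} with centre a. Any automorphism fixes the centre and permutes the 6 leaves freely, so Aut(G) ≅ S_6 of order 6! = 720.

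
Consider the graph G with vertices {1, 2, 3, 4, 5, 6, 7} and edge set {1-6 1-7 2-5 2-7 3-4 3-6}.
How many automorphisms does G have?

2

The degree sequence is [2, 2, 2, 1, 1, 2, 2]; the two degree-1 vertices 4 and 5 are the ends of a path, so G = P_7. The only nontrivial automorphism of a path is the end-to-end reflection, so Aut(G) ≅ Z_2.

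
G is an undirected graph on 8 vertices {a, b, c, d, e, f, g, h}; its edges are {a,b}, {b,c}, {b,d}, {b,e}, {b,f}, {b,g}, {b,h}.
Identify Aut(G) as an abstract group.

the symmetric group on 7 letters

Vertex b has degree 7 and every other vertex has degree 1, so G is the star K_{1,7} with centre b. The 7 leaves are pairwise interchangeable while the centre is fixed, giving Aut(G) = S_7.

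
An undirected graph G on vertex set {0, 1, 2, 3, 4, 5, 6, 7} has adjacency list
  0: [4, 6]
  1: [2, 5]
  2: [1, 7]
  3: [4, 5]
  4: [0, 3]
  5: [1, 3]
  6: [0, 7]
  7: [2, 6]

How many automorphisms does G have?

16

Every vertex has degree 2 and the graph is connected, so G is the 8-cycle C_8. C_8 has 8 rotations and 8 reflections, so Aut(C_8) ≅ D_8 of order 16.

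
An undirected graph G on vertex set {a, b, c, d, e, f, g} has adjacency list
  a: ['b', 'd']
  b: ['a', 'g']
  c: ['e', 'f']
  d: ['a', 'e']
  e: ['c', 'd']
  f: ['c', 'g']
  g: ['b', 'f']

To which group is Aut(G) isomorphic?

the dihedral group of order 14

Every vertex has degree 2 and the graph is connected, so G is the 7-cycle C_7. The automorphisms of the 7-cycle are exactly the symmetries of a regular 7-gon: the dihedral group D_7, |D_7| = 14.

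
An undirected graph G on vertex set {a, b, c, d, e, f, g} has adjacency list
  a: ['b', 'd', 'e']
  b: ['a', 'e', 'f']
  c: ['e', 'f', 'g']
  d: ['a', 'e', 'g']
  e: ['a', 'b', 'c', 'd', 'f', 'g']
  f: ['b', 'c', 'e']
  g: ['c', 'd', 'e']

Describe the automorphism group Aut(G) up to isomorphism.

Vertex e is the unique vertex of degree 6; the remaining 6 vertices each have degree 3 and induce a cycle, so G is the wheel on 7 vertices with hub e. With the hub fixed, the remaining symmetry is that of the rim cycle C_6, giving the dihedral group D_6.

D_6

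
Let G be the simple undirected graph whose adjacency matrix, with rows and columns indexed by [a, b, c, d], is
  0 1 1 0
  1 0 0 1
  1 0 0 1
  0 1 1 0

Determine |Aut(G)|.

8

G is 2-regular and connected on 4 vertices, i.e. the cycle C_4. The automorphisms of the 4-cycle are exactly the symmetries of a regular 4-gon: the dihedral group D_4, |D_4| = 8.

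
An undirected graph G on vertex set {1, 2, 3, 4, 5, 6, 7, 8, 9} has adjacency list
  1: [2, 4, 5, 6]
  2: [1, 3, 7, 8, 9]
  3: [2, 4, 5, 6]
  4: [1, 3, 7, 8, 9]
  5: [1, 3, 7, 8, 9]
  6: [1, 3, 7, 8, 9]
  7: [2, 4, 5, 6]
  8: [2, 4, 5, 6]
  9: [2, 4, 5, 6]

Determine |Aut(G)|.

2880

The vertices split by degree into {2, 4, 5, 6} (degree 5) and {1, 3, 7, 8, 9} (degree 4); every edge runs between the two parts, so G is the complete bipartite graph K_{4,5}. The parts have unequal sizes, so no automorphism swaps them; each part is permuted independently, giving S_5 × S_4 of order 5!·4! = 2880.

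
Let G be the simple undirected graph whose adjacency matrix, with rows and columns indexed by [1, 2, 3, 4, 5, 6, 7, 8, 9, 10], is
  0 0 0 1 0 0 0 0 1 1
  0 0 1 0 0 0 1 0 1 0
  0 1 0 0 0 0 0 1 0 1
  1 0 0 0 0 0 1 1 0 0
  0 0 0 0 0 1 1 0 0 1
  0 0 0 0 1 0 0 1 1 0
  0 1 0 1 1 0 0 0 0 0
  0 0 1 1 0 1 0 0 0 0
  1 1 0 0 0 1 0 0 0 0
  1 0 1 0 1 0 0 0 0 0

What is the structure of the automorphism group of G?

G is 3-regular on 10 vertices with no triangles and no 4-cycles (girth 5): this is the Petersen graph. Viewing the Petersen graph as the Kneser graph K(5,2) — vertices are 2-subsets of {1,…,5}, edges join disjoint pairs — its automorphisms are exactly the permutations of the 5-element set, so Aut ≅ S_5 of order 120.

the symmetric group S_5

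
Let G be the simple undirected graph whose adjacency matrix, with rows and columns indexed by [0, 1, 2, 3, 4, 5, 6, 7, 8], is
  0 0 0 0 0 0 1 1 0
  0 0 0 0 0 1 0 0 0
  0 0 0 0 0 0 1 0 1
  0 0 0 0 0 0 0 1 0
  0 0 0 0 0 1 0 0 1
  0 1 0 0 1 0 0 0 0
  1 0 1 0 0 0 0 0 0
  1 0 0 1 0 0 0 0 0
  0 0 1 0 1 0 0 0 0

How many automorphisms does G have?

The degree sequence is [2, 1, 2, 1, 2, 2, 2, 2, 2]; the two degree-1 vertices 1 and 3 are the ends of a path, so G = P_9. The only nontrivial automorphism of a path is the end-to-end reflection, so Aut(G) ≅ Z_2.

2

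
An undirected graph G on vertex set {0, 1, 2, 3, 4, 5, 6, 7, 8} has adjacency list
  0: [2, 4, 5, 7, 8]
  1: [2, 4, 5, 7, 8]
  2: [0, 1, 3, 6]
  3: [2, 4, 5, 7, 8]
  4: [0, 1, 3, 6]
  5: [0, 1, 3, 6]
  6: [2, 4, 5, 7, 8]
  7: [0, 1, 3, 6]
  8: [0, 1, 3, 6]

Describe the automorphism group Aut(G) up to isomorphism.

S_4 × S_5

The vertices split by degree into {0, 1, 3, 6} (degree 5) and {2, 4, 5, 7, 8} (degree 4); every edge runs between the two parts, so G is the complete bipartite graph K_{4,5}. Automorphisms preserve the bipartition setwise (since the parts differ in size) and act as S_4 × S_5 within it; |Aut| = 2880.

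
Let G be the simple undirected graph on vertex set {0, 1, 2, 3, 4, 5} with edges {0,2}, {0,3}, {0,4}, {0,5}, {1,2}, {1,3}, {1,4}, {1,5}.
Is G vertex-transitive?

Automorphisms preserve degree, but G has vertices of degree 2 and vertices of degree 4; no automorphism maps one to the other, so G is not vertex-transitive.

No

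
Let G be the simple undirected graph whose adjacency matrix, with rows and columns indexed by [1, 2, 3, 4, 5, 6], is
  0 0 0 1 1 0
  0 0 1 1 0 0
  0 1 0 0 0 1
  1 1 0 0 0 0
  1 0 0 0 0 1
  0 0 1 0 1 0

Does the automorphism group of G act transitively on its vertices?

Yes

Every vertex has degree 2 and the graph is connected, so G is the 6-cycle C_6. The automorphisms of the 6-cycle are exactly the symmetries of a regular 6-gon: the dihedral group D_6, |D_6| = 12. Under this action every vertex can be carried to every other, so G is vertex-transitive.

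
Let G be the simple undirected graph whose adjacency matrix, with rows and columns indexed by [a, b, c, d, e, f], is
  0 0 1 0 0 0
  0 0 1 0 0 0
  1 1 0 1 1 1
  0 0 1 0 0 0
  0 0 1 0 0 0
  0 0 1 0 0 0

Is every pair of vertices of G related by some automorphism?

No

Vertex c is the only vertex of degree 5, so every automorphism fixes it; G is not vertex-transitive.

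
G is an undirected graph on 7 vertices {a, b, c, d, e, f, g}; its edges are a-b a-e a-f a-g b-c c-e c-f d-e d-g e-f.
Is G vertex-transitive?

No

Automorphisms preserve degree, but G has vertices of degree 2 and vertices of degree 4; no automorphism maps one to the other, so G is not vertex-transitive.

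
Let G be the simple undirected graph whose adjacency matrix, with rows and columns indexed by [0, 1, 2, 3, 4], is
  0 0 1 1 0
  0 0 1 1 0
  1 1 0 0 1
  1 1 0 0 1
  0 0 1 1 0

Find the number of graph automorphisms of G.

The vertices split by degree into {2, 3} (degree 3) and {0, 1, 4} (degree 2); every edge runs between the two parts, so G is the complete bipartite graph K_{2,3}. The parts have unequal sizes, so no automorphism swaps them; each part is permuted independently, giving S_2 × S_3 of order 2!·3! = 12.

12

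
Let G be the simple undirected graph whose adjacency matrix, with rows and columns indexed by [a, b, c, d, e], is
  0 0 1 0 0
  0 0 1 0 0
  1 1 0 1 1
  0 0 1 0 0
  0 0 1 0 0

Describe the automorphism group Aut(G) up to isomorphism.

Vertex c has degree 4 and every other vertex has degree 1, so G is the star K_{1,4} with centre c. Any automorphism fixes the centre and permutes the 4 leaves freely, so Aut(G) ≅ S_4 of order 4! = 24.

S_4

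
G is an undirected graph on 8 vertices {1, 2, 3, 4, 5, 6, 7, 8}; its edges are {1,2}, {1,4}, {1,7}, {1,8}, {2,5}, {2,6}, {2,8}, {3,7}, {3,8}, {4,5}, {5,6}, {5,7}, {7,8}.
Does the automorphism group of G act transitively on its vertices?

No

Automorphisms preserve degree, but G has vertices of degree 2 and vertices of degree 4; no automorphism maps one to the other, so G is not vertex-transitive.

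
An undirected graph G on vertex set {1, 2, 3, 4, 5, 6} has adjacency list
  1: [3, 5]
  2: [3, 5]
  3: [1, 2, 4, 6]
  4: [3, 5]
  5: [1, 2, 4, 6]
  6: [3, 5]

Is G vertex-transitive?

No

Automorphisms preserve degree, but G has vertices of degree 2 and vertices of degree 4; no automorphism maps one to the other, so G is not vertex-transitive.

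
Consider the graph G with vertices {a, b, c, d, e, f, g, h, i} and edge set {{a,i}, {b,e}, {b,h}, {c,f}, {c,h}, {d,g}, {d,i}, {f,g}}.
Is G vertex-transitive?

Automorphisms preserve degree, but G has vertices of degree 1 and vertices of degree 2; no automorphism maps one to the other, so G is not vertex-transitive.

No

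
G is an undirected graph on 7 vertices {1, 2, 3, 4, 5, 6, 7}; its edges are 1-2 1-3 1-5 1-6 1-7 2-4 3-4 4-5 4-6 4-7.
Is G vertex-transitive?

No

Automorphisms preserve degree, but G has vertices of degree 2 and vertices of degree 5; no automorphism maps one to the other, so G is not vertex-transitive.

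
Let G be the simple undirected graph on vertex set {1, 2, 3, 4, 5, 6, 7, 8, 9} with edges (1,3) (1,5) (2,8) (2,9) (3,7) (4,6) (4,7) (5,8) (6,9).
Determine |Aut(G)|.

Every vertex has degree 2 and the graph is connected, so G is the 9-cycle C_9. The automorphisms of the 9-cycle are exactly the symmetries of a regular 9-gon: the dihedral group D_9, |D_9| = 18.

18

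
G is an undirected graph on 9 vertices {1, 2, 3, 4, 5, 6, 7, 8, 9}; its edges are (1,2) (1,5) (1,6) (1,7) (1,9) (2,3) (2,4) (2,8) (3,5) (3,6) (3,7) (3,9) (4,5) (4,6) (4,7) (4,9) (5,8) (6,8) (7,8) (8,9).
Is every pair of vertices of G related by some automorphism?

Automorphisms preserve degree, but G has vertices of degree 4 and vertices of degree 5; no automorphism maps one to the other, so G is not vertex-transitive.

No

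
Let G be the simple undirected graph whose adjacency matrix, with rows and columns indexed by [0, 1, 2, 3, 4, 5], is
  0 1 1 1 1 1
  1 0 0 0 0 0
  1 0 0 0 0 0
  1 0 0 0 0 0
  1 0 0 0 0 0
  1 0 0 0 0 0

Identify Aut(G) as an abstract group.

Vertex 0 has degree 5 and every other vertex has degree 1, so G is the star K_{1,5} with centre 0. The 5 leaves are pairwise interchangeable while the centre is fixed, giving Aut(G) = S_5.

S_5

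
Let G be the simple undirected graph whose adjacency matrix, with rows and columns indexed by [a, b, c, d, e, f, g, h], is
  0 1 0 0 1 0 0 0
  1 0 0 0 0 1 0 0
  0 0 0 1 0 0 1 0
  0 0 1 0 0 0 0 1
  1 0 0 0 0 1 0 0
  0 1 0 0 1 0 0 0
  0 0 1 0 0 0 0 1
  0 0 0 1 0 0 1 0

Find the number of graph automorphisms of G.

128

G has two connected components, {a, b, e, f} and {c, d, g, h}; each is 2-regular, so G = C_4 ⊔ C_4. Aut of a disjoint union of two copies of C_4 is the wreath product D_4 ≀ Z_2, of order 2·8² = 128.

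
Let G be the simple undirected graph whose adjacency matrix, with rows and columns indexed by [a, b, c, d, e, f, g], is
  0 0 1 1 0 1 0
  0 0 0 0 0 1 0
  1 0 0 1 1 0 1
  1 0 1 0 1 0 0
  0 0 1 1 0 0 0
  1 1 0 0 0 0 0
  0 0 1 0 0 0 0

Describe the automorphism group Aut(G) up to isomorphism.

The degree sequence is [3, 1, 4, 3, 2, 2, 1]. Checking the degree-preserving permutations of the vertex set shows that none except the identity preserves every edge, so Aut(G) is trivial.

{e}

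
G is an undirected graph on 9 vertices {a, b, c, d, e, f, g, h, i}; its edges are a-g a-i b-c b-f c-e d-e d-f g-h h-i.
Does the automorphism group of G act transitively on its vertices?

No

G has two connected components, {b, c, d, e, f} and {a, g, h, i}; each is 2-regular, so G = C_5 ⊔ C_4. The orbit of a under Aut(G) is {a, g, h, i}, which does not contain b, so G is not vertex-transitive.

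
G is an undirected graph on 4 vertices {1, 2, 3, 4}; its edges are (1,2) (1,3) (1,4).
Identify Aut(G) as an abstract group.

S_3

Vertex 1 has degree 3 and every other vertex has degree 1, so G is the star K_{1,3} with centre 1. Any automorphism fixes the centre and permutes the 3 leaves freely, so Aut(G) ≅ S_3 of order 3! = 6.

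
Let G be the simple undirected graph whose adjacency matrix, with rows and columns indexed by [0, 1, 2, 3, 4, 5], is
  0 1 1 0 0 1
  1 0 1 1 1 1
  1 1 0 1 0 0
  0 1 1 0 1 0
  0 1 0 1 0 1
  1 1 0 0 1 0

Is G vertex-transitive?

No

Vertex 1 is the only vertex of degree 5, so every automorphism fixes it; G is not vertex-transitive.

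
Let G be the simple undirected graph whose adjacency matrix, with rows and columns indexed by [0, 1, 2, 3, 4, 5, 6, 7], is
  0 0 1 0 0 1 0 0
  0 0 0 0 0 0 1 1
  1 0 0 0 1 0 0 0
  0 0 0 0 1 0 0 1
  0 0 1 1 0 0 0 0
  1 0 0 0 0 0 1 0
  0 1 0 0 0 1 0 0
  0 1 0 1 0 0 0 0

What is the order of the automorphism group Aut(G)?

G is 2-regular and connected on 8 vertices, i.e. the cycle C_8. C_8 has 8 rotations and 8 reflections, so Aut(C_8) ≅ D_8 of order 16.

16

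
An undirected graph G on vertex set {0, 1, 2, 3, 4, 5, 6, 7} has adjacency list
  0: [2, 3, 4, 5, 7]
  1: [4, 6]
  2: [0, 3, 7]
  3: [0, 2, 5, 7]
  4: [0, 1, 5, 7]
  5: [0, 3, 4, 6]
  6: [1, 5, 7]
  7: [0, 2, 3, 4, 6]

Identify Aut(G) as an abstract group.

1

Degrees alone do not determine every vertex (e.g. 0 and 7 both have degree 5), but their neighbour-degree multisets differ: N(0) has degrees [3, 4, 4, 4, 5] while N(7) has degrees [3, 3, 4, 4, 5]. Repeating this refinement separates all vertices, so the only automorphism is the identity.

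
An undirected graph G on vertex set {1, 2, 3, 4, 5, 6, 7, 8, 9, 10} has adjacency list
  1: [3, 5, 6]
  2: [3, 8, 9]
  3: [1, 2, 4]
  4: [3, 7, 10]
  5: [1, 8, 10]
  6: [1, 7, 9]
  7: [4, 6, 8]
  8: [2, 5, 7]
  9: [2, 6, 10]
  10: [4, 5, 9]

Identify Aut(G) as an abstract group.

the symmetric group S_5

G is 3-regular on 10 vertices with no triangles and no 4-cycles (girth 5): this is the Petersen graph. Viewing the Petersen graph as the Kneser graph K(5,2) — vertices are 2-subsets of {1,…,5}, edges join disjoint pairs — its automorphisms are exactly the permutations of the 5-element set, so Aut ≅ S_5 of order 120.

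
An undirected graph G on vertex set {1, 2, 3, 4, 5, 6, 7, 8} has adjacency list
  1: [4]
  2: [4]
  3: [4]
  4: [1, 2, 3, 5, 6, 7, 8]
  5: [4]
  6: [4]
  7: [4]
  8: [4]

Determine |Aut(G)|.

5040

Vertex 4 has degree 7 and every other vertex has degree 1, so G is the star K_{1,7} with centre 4. Any automorphism fixes the centre and permutes the 7 leaves freely, so Aut(G) ≅ S_7 of order 7! = 5040.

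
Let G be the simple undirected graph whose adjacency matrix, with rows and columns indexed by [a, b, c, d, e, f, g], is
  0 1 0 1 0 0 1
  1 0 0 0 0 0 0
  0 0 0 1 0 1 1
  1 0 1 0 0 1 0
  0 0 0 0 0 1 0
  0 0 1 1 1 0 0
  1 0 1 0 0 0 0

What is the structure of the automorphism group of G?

The degree sequence is [3, 1, 3, 3, 1, 3, 2]. Checking the degree-preserving permutations of the vertex set shows that none except the identity preserves every edge, so Aut(G) is trivial.

the trivial group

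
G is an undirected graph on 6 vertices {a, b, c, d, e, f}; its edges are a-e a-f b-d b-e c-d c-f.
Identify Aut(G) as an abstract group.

G is 2-regular and connected on 6 vertices, i.e. the cycle C_6. C_6 has 6 rotations and 6 reflections, so Aut(C_6) ≅ D_6 of order 12.

D_6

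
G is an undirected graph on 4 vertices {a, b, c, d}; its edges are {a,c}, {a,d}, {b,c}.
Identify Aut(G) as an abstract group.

The degree sequence is [2, 1, 2, 1]; the two degree-1 vertices b and d are the ends of a path, so G = P_4. The only nontrivial automorphism of a path is the end-to-end reflection, so Aut(G) ≅ Z_2.

C_2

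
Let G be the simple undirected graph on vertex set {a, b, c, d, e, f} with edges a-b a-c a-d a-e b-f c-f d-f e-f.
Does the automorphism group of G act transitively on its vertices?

Automorphisms preserve degree, but G has vertices of degree 2 and vertices of degree 4; no automorphism maps one to the other, so G is not vertex-transitive.

No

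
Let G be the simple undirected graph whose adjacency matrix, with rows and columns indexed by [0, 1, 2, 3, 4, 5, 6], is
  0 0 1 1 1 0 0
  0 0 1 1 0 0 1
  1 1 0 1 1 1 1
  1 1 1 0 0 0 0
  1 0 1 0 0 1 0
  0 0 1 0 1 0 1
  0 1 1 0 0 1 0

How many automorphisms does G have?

Vertex 2 is the unique vertex of degree 6; the remaining 6 vertices each have degree 3 and induce a cycle, so G is the wheel on 7 vertices with hub 2. Every automorphism fixes the hub and acts on the rim 6-cycle, so Aut(G) ≅ Aut(C_6) = D_6 of order 12.

12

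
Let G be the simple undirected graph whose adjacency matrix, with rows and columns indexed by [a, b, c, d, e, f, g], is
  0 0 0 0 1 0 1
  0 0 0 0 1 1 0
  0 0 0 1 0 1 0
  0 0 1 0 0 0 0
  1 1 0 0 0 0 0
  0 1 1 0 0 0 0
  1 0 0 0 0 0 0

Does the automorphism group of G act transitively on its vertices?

No

Automorphisms preserve degree, but G has vertices of degree 1 and vertices of degree 2; no automorphism maps one to the other, so G is not vertex-transitive.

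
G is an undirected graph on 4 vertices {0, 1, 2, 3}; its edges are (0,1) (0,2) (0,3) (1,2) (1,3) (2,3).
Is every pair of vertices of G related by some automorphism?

Yes

All 4 vertices are pairwise adjacent: G = K_4. Any permutation of the 4 vertices preserves K_4, so Aut(K_4) = S_4 of order 4! = 24. This group acts transitively on the 4 vertices.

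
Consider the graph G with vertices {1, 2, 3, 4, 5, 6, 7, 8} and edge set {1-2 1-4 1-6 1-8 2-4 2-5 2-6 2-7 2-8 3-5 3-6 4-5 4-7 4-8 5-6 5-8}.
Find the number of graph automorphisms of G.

The degree sequence is [4, 6, 2, 5, 5, 4, 2, 4]. Checking the degree-preserving permutations of the vertex set shows that none except the identity preserves every edge, so Aut(G) is trivial.

1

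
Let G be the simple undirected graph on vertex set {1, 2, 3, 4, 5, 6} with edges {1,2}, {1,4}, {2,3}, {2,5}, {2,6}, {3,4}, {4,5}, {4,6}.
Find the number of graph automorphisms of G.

48

The vertices split by degree into {2, 4} (degree 4) and {1, 3, 5, 6} (degree 2); every edge runs between the two parts, so G is the complete bipartite graph K_{2,4}. The parts have unequal sizes, so no automorphism swaps them; each part is permuted independently, giving S_2 × S_4 of order 2!·4! = 48.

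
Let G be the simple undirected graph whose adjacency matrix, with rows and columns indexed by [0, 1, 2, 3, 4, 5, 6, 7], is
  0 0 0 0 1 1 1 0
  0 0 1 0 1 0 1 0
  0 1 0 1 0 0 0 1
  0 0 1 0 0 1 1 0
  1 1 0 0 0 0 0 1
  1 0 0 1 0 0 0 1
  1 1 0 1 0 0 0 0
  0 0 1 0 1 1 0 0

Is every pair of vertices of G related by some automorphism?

G is 3-regular and bipartite on 2^3 = 8 vertices with girth 4; it is the hypercube graph Q_3. Aut(Q_3) consists of the signed permutations of the 3 coordinate axes: 3! permutations times 2^3 sign flips, so |Aut| = 2^3·3! = 48. Under this action every vertex can be carried to every other, so G is vertex-transitive.

Yes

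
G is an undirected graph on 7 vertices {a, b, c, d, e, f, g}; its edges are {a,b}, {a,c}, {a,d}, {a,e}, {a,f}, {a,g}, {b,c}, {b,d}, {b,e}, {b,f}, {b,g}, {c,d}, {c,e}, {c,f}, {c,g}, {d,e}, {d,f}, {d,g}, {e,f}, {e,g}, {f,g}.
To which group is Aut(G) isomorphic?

All 7 vertices are pairwise adjacent: G = K_7. Every bijection on the vertex set is an automorphism of K_7; hence Aut(K_7) ≅ S_7, order 5040.

S_7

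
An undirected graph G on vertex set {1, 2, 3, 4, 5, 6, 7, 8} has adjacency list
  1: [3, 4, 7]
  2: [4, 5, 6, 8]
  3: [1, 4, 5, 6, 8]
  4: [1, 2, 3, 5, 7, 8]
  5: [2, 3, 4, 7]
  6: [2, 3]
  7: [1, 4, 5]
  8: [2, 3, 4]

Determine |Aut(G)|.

Degrees alone do not determine every vertex (e.g. 1 and 7 both have degree 3), but their neighbour-degree multisets differ: N(1) has degrees [3, 5, 6] while N(7) has degrees [3, 4, 6]. Repeating this refinement separates all vertices, so the only automorphism is the identity.

1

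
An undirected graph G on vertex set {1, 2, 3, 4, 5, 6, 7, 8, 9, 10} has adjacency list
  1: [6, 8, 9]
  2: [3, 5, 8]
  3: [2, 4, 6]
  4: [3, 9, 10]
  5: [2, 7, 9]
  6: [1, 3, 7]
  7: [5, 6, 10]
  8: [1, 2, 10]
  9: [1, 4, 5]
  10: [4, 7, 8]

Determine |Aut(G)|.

120

G is 3-regular on 10 vertices with no triangles and no 4-cycles (girth 5): this is the Petersen graph. It is a classical fact that the Petersen graph has automorphism group S_5 (order 120), arising from its description as the Kneser graph K(5,2).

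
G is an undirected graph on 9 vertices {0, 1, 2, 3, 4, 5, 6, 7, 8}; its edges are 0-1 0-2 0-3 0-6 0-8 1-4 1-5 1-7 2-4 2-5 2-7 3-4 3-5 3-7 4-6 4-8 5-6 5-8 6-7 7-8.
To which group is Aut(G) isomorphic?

The vertices split by degree into {0, 4, 5, 7} (degree 5) and {1, 2, 3, 6, 8} (degree 4); every edge runs between the two parts, so G is the complete bipartite graph K_{4,5}. Automorphisms preserve the bipartition setwise (since the parts differ in size) and act as S_4 × S_5 within it; |Aut| = 2880.

S_4 × S_5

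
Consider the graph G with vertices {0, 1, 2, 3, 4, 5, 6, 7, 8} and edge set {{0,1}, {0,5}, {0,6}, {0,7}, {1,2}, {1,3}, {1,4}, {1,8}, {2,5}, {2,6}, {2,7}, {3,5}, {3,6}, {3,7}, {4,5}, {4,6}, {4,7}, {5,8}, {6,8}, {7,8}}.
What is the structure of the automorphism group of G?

The vertices split by degree into {1, 5, 6, 7} (degree 5) and {0, 2, 3, 4, 8} (degree 4); every edge runs between the two parts, so G is the complete bipartite graph K_{4,5}. Automorphisms preserve the bipartition setwise (since the parts differ in size) and act as S_5 × S_4 within it; |Aut| = 2880.

S_5 × S_4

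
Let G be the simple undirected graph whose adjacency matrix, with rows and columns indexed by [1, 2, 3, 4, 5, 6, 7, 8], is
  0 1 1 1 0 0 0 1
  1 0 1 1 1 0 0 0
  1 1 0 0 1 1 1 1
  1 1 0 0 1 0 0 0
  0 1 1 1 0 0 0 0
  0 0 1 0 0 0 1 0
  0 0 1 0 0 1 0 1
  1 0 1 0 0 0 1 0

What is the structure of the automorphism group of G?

The degree sequence is [4, 4, 6, 3, 3, 2, 3, 3]. Checking the degree-preserving permutations of the vertex set shows that none except the identity preserves every edge, so Aut(G) is trivial.

the trivial group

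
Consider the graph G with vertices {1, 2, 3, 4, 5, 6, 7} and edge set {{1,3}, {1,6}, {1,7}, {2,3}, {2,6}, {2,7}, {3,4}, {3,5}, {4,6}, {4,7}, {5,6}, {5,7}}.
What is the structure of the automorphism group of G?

The vertices split by degree into {3, 6, 7} (degree 4) and {1, 2, 4, 5} (degree 3); every edge runs between the two parts, so G is the complete bipartite graph K_{3,4}. The parts have unequal sizes, so no automorphism swaps them; each part is permuted independently, giving S_4 × S_3 of order 4!·3! = 144.

S_4 × S_3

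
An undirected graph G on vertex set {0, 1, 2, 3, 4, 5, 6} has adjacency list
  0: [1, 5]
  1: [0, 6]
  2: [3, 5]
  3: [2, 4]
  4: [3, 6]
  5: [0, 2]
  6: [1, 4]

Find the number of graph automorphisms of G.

Every vertex has degree 2 and the graph is connected, so G is the 7-cycle C_7. The automorphisms of the 7-cycle are exactly the symmetries of a regular 7-gon: the dihedral group D_7, |D_7| = 14.

14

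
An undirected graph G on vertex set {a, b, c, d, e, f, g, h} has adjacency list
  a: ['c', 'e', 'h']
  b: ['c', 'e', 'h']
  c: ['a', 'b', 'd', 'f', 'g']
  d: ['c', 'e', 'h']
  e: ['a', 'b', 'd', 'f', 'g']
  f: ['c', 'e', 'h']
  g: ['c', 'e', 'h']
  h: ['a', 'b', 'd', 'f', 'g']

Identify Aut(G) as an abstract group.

S_5 × S_3

The vertices split by degree into {c, e, h} (degree 5) and {a, b, d, f, g} (degree 3); every edge runs between the two parts, so G is the complete bipartite graph K_{3,5}. The parts have unequal sizes, so no automorphism swaps them; each part is permuted independently, giving S_5 × S_3 of order 5!·3! = 720.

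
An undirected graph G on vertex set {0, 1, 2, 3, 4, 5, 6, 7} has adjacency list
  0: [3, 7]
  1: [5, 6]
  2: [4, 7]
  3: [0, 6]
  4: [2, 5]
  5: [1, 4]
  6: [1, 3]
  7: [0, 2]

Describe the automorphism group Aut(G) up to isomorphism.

Every vertex has degree 2 and the graph is connected, so G is the 8-cycle C_8. C_8 has 8 rotations and 8 reflections, so Aut(C_8) ≅ D_8 of order 16.

D_8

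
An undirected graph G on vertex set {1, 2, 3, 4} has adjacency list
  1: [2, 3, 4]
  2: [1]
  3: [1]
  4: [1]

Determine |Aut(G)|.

Vertex 1 has degree 3 and every other vertex has degree 1, so G is the star K_{1,3} with centre 1. The 3 leaves are pairwise interchangeable while the centre is fixed, giving Aut(G) = S_3.

6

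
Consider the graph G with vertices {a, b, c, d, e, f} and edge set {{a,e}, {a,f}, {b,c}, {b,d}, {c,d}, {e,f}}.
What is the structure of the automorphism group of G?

G has two connected components, {b, c, d} and {a, e, f}; each is 2-regular, so G = C_3 ⊔ C_3. With two isomorphic components, Aut(G) = Aut(C_3) ≀ S_2 = (D_3 × D_3) ⋊ Z_2: permute each cycle by D_3, then optionally swap the two cycles. Order 2·(2·3)² = 72.

(D_3 × D_3) ⋊ Z_2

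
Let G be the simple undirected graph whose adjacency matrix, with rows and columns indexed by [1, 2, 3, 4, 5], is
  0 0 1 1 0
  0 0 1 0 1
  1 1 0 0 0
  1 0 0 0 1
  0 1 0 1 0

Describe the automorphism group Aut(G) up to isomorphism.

G is 2-regular and connected on 5 vertices, i.e. the cycle C_5. The automorphisms of the 5-cycle are exactly the symmetries of a regular 5-gon: the dihedral group D_5, |D_5| = 10.

the dihedral group of order 10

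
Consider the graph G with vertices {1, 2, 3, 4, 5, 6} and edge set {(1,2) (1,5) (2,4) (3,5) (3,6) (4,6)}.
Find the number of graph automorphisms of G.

12

G is 2-regular and connected on 6 vertices, i.e. the cycle C_6. The automorphisms of the 6-cycle are exactly the symmetries of a regular 6-gon: the dihedral group D_6, |D_6| = 12.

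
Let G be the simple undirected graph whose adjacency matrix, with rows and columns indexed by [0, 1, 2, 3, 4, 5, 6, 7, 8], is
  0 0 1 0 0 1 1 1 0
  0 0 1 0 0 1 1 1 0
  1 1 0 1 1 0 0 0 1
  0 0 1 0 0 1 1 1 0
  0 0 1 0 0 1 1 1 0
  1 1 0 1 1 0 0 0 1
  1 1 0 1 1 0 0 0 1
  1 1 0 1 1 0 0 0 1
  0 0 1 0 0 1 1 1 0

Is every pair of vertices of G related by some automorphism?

Automorphisms preserve degree, but G has vertices of degree 4 and vertices of degree 5; no automorphism maps one to the other, so G is not vertex-transitive.

No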